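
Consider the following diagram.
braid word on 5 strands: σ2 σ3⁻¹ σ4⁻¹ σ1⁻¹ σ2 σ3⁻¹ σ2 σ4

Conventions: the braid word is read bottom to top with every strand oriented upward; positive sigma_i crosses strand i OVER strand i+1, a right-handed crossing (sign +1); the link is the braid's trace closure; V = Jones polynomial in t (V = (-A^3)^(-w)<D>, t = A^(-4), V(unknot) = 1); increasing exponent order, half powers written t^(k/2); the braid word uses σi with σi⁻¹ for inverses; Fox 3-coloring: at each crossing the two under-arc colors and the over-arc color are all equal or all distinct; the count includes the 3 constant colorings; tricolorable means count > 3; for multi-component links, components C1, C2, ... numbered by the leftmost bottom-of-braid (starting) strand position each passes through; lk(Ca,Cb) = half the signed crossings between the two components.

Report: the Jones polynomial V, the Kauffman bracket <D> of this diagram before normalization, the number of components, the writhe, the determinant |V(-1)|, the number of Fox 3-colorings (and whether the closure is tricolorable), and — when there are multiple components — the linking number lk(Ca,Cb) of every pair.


V(t) = t + t^3 - t^4
bracket: -A^-16 + A^-12 + A^-4, w = 0
1 component, writhe 0, over 8 crossings
det 3, colorings 9 of 3^8 — tricolorable
observation: w = 0 shifts under R1 moves; the (-A^3)^(0) factor cancels that in V


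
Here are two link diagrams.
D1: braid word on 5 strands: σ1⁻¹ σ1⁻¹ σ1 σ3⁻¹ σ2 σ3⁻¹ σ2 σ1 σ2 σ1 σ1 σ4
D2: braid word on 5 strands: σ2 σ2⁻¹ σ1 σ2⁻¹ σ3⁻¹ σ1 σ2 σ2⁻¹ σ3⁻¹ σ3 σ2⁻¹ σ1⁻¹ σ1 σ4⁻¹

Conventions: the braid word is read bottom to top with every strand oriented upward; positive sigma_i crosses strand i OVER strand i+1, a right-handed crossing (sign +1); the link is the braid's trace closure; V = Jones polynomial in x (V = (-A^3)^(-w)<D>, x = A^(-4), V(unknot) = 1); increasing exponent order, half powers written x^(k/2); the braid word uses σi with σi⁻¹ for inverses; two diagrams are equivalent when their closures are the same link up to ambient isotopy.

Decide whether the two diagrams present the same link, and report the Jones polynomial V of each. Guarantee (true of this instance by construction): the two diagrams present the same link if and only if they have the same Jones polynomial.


equivalent: no
D1 (bracket A^-8 - 2A^-4 + 2 - 2A^4 + 2A^8 - A^12 + A^16; 12 crossings at w = +4): V = x^-1 - 1 + 2x - 2x^2 + 2x^3 - 2x^4 + x^5
D2 (bracket A^-14 - A^-10 + A^-6 - A^-2 + A^2; 14 crossings at w = -2): V = x^-2 - x^-1 + 1 - x + x^2
key observation: 2 classes among 2 diagrams; unequal V(x) rules out equality


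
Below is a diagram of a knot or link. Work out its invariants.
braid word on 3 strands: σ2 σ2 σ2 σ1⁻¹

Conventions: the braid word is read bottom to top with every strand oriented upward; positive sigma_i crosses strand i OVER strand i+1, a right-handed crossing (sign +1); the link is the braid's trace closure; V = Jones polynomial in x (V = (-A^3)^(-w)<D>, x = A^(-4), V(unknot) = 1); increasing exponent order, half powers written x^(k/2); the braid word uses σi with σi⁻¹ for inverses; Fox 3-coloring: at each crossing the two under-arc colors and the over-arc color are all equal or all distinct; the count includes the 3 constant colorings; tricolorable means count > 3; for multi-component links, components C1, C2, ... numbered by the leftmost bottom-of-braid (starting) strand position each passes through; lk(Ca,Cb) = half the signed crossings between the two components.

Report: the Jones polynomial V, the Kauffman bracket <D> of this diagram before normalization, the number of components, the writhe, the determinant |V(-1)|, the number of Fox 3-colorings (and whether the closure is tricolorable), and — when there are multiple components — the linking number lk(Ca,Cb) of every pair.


V(x) = x + x^3 - x^4
bracket: -A^-10 + A^-6 + A^2, w = +2
1 component, writhe +2, over 4 crossings
det 3, colorings 9 of 3^4 — tricolorable
observation: the span of V is 3, forcing >= 3 crossings in any diagram


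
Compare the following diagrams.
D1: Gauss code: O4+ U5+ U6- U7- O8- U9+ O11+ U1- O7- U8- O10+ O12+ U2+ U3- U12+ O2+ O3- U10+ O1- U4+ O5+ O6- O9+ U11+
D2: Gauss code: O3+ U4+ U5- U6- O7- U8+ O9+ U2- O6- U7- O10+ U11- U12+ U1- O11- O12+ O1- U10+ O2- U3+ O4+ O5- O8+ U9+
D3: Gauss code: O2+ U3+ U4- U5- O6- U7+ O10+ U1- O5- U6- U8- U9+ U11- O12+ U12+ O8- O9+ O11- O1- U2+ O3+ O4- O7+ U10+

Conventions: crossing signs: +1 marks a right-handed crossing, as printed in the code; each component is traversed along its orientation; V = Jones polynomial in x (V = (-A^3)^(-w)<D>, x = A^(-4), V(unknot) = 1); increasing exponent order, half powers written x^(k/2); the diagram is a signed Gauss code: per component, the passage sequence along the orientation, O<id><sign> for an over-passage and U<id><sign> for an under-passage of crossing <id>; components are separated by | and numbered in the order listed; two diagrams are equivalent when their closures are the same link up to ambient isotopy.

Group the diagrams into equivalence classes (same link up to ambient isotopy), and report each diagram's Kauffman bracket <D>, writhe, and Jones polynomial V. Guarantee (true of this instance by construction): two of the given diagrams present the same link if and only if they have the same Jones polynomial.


equivalence classes: {D1, D2, D3}
D1 (bracket -A^-6 + 2A^-2 - 2A^2 + 3A^6 - 2A^10 + 2A^14 - A^18; 12 crossings at w = +2): V = -x^-3 + 2x^-2 - 2x^-1 + 3 - 2x + 2x^2 - x^3
D2 (bracket -A^-12 + 2A^-8 - 2A^-4 + 3 - 2A^4 + 2A^8 - A^12; 12 crossings at w = 0): V = -x^-3 + 2x^-2 - 2x^-1 + 3 - 2x + 2x^2 - x^3
V(D3) = -x^-3 + 2x^-2 - 2x^-1 + 3 - 2x + 2x^2 - x^3  [12 crossings, <D> = -A^-12 + 2A^-8 - 2A^-4 + 3 - 2A^4 + 2A^8 - A^12, w = 0]
key observation: all 3 diagrams share one V(x), hence one class


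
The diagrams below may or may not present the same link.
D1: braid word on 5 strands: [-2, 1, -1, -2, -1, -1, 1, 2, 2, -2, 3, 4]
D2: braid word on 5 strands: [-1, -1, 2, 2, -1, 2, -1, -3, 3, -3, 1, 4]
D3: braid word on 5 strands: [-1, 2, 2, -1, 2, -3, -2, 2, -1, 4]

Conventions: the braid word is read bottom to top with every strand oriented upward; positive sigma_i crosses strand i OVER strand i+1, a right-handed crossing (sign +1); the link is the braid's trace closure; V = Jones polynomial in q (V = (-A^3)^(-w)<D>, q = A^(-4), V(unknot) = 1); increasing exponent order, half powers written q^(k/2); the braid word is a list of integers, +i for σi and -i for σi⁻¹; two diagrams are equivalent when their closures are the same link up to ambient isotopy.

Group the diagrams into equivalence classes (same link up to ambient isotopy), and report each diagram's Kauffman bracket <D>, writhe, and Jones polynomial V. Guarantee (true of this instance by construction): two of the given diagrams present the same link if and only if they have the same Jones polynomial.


equivalence classes: {D1} | {D2, D3}
D1 (bracket 1; 12 crossings at w = 0): V = 1
D2 (bracket -A^-12 + 2A^-8 - 2A^-4 + 3 - 2A^4 + 2A^8 - A^12; 12 crossings at w = 0): V = -q^-3 + 2q^-2 - 2q^-1 + 3 - 2q + 2q^2 - q^3
V(D3) = -q^-3 + 2q^-2 - 2q^-1 + 3 - 2q + 2q^2 - q^3  [10 crossings, <D> = -A^-12 + 2A^-8 - 2A^-4 + 3 - 2A^4 + 2A^8 - A^12, w = 0]
key observation: V(q) takes 2 values over 3 diagrams, fixing the grouping


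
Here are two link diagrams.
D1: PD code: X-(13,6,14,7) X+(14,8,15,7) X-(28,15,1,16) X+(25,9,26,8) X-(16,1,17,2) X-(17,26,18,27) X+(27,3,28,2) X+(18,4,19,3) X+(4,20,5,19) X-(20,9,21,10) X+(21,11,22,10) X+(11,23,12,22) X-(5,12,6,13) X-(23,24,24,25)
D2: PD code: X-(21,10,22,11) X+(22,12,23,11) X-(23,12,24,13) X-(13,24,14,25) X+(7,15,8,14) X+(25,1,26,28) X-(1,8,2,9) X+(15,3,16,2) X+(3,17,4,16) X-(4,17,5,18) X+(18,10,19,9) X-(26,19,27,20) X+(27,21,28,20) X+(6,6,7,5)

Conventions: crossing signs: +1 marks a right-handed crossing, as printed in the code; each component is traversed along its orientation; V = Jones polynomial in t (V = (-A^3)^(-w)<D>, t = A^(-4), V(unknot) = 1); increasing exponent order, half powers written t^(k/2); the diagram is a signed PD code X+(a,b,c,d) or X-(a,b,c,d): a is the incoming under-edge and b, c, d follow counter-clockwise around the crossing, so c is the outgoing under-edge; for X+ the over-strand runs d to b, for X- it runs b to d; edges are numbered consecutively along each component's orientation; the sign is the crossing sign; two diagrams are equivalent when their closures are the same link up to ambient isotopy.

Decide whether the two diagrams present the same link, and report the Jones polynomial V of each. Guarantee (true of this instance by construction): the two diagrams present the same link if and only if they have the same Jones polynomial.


equivalent: no
V(D1) = t^-2 - t^-1 + 2 - 2t + t^2 - t^3 + t^4  (w 0, c 14, <D> = A^-16 - A^-12 + A^-8 - 2A^-4 + 2 - A^4 + A^8)
V(D2) = t^-2 - t^-1 + 1 - t + t^2  [14 crossings, <D> = A^-2 - A^2 + A^6 - A^10 + A^14, w = +2]
key observation: 2 classes among 2 diagrams; unequal V(t) rules out equality


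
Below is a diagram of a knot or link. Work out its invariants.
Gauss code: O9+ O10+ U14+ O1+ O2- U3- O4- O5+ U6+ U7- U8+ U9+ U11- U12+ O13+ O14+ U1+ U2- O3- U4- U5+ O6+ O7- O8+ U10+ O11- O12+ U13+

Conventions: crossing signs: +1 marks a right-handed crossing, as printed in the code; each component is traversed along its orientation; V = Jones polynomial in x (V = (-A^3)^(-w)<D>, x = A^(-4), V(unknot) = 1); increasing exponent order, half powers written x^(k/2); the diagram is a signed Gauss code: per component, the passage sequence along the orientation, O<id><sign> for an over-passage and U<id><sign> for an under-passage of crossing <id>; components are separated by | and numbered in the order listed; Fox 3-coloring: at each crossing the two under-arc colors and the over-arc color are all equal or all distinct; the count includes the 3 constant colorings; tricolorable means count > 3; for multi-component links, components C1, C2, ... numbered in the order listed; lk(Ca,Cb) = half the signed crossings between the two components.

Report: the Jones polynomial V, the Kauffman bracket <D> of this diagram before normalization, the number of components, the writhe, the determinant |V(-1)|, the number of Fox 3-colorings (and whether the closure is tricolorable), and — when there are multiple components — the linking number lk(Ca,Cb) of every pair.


V(x) = x + x^3 - x^4
bracket: -A^-4 + 1 + A^8, w = +4
1 component, writhe +4, over 14 crossings
det 3, colorings 9 of 3^14 — tricolorable
observation: w = +4 shifts under R1 moves; the (-A^3)^(-4) factor cancels that in V


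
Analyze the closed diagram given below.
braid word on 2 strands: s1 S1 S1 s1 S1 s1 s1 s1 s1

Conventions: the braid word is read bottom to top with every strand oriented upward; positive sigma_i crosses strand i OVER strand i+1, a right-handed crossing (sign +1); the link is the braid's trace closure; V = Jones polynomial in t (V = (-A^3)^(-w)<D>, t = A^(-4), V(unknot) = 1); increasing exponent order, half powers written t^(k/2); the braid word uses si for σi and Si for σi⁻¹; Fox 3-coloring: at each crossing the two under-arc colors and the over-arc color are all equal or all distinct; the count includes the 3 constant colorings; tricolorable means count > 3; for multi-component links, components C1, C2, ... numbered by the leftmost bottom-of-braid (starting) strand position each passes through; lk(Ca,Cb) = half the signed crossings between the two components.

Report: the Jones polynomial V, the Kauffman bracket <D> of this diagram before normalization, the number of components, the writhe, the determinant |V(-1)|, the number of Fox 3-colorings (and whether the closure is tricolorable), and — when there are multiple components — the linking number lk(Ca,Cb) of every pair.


Jones polynomial: V(t) = t + t^3 - t^4
<D> = A^-7 - A^-3 - A^5; writhe +3
components 1, writhe +3 (9 crossings)
3-colorings: 9 of 3^9, det 3 — tricolorable
note: the word shrinks to σ1 σ1 σ1 after cancelling


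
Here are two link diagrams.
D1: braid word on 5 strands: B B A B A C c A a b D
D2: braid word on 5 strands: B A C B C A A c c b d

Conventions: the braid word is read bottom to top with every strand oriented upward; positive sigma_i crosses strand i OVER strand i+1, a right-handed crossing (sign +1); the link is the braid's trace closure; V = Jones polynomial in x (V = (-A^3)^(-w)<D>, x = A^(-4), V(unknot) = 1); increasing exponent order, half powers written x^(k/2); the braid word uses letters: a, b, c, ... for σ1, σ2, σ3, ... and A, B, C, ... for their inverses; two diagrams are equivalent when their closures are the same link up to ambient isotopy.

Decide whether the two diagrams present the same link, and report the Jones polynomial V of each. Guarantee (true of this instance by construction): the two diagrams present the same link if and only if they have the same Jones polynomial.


equivalent: yes
V(D1) = x^(-9/2) - x^(-5/2) - x^(-3/2) - x^(-1/2)  (w -5, c 11, <D> = A^-13 + A^-9 + A^-5 - A^3)
V(D2) = x^(-9/2) - x^(-5/2) - x^(-3/2) - x^(-1/2)  [11 crossings, <D> = A^-7 + A^-3 + A - A^9, w = -3]
key observation: from 11 to 11 crossings by R-moves: one link, two diagrams


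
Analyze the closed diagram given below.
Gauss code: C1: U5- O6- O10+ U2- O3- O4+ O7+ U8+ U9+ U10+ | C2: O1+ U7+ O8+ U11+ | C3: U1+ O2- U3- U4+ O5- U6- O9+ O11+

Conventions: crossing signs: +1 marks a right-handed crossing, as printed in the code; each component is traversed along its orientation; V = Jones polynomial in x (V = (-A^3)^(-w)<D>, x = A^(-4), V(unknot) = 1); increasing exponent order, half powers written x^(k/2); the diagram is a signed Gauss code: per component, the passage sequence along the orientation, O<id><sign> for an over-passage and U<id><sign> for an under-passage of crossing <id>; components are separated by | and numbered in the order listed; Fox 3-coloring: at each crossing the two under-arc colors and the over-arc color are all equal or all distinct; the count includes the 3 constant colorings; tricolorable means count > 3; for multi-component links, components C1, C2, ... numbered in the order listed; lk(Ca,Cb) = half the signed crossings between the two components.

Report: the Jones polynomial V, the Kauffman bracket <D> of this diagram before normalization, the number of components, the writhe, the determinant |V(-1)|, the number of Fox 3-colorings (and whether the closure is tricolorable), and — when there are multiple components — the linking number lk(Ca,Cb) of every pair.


V(x) = x^-1 - 1 + 3x - x^2 + 3x^3 - 2x^4 + x^5
bracket: -A^-11 + 2A^-7 - 3A^-3 + A - 3A^5 + A^9 - A^13, w = +3
3 components, writhe +3, over 11 crossings
lk(C1,C2) = +1
linking number lk(C1,C3) = -1
lk(C2,C3): +1
det 12, colorings 9 of 3^11 — tricolorable
observation: det 12 = |V(-1)|; divisible by 3, so tricolorable


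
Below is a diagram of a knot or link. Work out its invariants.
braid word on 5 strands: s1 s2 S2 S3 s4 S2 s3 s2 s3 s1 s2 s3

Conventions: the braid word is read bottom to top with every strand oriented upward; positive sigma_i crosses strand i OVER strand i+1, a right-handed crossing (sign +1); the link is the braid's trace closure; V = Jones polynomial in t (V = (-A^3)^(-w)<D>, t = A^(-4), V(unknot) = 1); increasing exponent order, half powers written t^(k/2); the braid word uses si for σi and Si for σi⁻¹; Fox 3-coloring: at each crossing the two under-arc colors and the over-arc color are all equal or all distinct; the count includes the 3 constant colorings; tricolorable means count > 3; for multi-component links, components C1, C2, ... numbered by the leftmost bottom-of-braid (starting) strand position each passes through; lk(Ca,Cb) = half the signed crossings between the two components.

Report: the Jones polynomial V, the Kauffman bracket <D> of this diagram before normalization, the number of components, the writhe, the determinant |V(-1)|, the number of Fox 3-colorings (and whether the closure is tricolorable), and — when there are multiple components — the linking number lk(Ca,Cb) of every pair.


V(t) = t + t^3 - t^4
bracket: -A^2 + A^6 + A^14, w = +6
1 component, writhe +6, over 12 crossings
det 3, colorings 9 of 3^12 — tricolorable
observation: V spans 3 powers of t: at least 3 crossings in any diagram


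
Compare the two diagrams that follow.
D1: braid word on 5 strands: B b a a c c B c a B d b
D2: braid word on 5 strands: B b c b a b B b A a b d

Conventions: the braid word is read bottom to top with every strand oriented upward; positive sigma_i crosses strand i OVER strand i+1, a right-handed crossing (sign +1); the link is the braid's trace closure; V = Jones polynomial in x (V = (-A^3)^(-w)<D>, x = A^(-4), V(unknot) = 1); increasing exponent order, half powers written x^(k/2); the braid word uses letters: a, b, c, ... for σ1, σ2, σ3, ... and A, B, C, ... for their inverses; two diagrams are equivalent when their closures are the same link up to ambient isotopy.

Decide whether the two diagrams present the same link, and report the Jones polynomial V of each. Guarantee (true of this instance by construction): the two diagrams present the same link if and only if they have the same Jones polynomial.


equivalent: no
D1 (bracket A^-14 - 2A^-10 + A^-6 - 2A^-2 + 2A^2 + A^10; 12 crossings at w = +6): V = x^2 + 2x^4 - 2x^5 + x^6 - 2x^7 + x^8
V(D2) = x + x^3 - x^4  (w +6, c 12, <D> = -A^2 + A^6 + A^14)
key observation: 2 values of V(x) split the 2 diagrams


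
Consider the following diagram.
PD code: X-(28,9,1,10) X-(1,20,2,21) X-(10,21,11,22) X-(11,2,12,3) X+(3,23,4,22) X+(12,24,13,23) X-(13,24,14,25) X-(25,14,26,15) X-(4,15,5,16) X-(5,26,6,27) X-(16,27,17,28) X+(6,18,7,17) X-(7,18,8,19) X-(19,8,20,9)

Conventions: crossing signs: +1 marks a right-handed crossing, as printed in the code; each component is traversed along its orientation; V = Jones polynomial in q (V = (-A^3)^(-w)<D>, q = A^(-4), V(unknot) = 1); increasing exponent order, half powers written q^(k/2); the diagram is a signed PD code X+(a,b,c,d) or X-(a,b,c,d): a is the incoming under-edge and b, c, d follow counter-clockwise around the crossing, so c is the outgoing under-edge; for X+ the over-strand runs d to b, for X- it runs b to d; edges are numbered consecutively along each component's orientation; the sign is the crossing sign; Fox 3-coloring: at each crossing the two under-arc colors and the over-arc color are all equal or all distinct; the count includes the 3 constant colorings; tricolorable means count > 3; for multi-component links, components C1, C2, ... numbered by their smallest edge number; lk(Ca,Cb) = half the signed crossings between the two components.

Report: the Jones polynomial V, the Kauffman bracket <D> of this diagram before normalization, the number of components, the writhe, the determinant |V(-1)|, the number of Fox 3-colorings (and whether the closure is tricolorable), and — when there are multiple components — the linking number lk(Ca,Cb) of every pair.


Jones polynomial: V(q) = -q^-8 + q^-5 + q^-3
<D> = A^-12 + A^-4 - A^8; writhe -8
components 1, writhe -8 (14 crossings)
3-colorings: 9 of 3^14, det 3 — tricolorable
note: V spans 5 powers of q: at least 5 crossings in any diagram


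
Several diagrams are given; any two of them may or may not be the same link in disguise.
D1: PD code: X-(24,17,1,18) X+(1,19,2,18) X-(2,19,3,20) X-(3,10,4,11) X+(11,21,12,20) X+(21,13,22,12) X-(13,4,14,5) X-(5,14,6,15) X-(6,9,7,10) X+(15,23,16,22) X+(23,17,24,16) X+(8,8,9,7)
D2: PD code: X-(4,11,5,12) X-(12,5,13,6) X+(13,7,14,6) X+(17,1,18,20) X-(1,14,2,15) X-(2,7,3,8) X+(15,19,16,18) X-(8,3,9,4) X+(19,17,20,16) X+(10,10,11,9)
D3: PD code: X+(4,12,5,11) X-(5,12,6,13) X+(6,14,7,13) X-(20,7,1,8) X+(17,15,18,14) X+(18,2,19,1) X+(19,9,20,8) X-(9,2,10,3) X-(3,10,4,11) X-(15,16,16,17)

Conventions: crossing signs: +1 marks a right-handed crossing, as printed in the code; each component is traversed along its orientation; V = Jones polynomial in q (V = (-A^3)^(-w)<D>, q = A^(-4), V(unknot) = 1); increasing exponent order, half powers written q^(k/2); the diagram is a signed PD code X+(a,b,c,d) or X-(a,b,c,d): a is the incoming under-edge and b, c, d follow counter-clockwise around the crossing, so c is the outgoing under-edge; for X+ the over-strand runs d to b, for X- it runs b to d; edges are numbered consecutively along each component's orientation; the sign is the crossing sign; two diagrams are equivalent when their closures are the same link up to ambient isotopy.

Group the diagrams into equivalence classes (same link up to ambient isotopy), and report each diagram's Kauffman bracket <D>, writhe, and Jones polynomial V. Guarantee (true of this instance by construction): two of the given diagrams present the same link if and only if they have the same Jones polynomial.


grouping into links: {D1} | {D2} | {D3}
V(D1) = -q^-3 + 2q^-2 - 2q^-1 + 3 - 2q + 2q^2 - q^3  (w 0, c 12, <D> = -A^-12 + 2A^-8 - 2A^-4 + 3 - 2A^4 + 2A^8 - A^12)
D2 (bracket -A^-12 + A^-8 - A^-4 + 3 - A^4 + A^8 - A^12; 10 crossings at w = 0): V = -q^-3 + q^-2 - q^-1 + 3 - q + q^2 - q^3
D3 (bracket 1; 10 crossings at w = 0): V = 1
why: comparing 3 Jones polynomials yields 3 groups


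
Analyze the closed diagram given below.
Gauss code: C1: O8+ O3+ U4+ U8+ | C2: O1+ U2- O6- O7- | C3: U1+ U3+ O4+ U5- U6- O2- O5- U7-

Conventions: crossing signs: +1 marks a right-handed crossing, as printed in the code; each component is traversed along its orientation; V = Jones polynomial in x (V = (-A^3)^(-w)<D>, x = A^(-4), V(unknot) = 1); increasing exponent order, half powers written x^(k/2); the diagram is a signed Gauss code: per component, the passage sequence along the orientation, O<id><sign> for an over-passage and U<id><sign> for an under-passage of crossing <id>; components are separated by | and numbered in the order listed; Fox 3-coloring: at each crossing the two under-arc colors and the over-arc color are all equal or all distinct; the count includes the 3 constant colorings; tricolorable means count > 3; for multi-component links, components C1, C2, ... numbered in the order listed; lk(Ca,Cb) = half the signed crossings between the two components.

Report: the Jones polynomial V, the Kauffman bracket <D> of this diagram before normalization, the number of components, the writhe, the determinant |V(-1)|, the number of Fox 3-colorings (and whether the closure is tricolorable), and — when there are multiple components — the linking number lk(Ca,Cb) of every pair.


V = x^-2 + 2 + x^2
<D> = A^-8 + 2 + A^8 (w = 0)
3 components over 8 crossings, w = 0
lk(C1,C2): 0
lk(C1,C3) = +1
linking number lk(C2,C3) = -1
3 Fox colorings among 3^8, |V(-1)| = 4: not tricolorable
why: the 3 component pairs carry total linking 0


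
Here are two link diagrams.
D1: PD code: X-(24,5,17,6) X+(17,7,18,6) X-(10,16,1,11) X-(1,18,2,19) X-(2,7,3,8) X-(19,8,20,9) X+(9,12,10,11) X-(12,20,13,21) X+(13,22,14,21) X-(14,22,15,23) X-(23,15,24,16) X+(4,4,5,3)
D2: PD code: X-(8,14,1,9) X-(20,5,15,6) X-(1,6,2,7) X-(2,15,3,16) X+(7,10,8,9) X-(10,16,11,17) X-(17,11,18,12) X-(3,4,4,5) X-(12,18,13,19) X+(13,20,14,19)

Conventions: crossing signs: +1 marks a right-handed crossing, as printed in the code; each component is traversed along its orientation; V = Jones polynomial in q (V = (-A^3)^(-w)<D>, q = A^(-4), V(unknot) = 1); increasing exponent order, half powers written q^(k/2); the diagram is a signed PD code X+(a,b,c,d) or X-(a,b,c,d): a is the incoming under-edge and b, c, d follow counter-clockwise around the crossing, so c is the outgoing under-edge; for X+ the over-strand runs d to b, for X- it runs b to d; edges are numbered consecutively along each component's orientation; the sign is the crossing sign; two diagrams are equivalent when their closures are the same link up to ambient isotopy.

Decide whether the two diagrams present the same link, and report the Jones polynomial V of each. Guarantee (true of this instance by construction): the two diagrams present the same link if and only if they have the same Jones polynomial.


same link: yes
V(D1) = q^-5 + 2q^-3 + q^-1  [12 crossings, <D> = A^-8 + 2 + A^8, w = -4]
D2 (bracket A^-14 + 2A^-6 + A^2; 10 crossings at w = -6): V = q^-5 + 2q^-3 + q^-1
note: Reidemeister moves carry D1 (12 crossings) to D2 (10)


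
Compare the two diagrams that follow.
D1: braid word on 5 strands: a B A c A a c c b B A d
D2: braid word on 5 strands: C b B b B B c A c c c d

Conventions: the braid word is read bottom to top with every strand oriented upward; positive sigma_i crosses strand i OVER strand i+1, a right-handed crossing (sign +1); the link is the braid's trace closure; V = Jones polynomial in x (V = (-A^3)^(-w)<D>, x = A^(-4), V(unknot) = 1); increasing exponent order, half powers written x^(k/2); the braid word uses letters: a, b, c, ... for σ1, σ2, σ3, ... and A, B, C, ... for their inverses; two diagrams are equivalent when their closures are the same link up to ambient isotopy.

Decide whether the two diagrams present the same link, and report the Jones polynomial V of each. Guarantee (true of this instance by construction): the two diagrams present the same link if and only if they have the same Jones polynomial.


equivalent: yes
V(D1) = x + x^3 - x^4  (w +2, c 12, <D> = -A^-10 + A^-6 + A^2)
D2 (bracket -A^-10 + A^-6 + A^2; 12 crossings at w = +2): V = x + x^3 - x^4
why: from 12 to 12 crossings by R-moves: one link, two diagrams


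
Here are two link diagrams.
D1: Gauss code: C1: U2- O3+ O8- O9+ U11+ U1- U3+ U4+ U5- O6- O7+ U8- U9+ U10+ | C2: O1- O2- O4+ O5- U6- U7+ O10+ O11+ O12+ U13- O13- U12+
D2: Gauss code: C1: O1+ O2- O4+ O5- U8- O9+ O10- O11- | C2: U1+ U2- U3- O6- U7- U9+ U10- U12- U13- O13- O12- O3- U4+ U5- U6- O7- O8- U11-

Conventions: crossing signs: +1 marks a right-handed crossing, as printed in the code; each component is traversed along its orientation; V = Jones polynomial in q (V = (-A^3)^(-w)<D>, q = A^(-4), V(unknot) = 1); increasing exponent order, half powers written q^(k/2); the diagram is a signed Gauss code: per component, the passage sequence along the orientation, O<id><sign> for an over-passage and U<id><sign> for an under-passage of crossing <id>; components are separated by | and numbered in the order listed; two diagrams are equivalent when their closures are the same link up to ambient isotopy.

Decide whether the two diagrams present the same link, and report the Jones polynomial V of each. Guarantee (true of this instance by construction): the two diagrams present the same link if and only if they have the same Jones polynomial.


equivalent: no
V(D1) = -q^(-1/2) - q^(1/2)  (w +1, c 13, <D> = A + A^5)
V(D2) = q^(-13/2) - q^(-11/2) + q^(-9/2) - 2q^(-7/2) - q^(-3/2)  (w -7, c 13, <D> = A^-15 + 2A^-7 - A^-3 + A - A^5)
why: 2 values of V(q) split the 2 diagrams


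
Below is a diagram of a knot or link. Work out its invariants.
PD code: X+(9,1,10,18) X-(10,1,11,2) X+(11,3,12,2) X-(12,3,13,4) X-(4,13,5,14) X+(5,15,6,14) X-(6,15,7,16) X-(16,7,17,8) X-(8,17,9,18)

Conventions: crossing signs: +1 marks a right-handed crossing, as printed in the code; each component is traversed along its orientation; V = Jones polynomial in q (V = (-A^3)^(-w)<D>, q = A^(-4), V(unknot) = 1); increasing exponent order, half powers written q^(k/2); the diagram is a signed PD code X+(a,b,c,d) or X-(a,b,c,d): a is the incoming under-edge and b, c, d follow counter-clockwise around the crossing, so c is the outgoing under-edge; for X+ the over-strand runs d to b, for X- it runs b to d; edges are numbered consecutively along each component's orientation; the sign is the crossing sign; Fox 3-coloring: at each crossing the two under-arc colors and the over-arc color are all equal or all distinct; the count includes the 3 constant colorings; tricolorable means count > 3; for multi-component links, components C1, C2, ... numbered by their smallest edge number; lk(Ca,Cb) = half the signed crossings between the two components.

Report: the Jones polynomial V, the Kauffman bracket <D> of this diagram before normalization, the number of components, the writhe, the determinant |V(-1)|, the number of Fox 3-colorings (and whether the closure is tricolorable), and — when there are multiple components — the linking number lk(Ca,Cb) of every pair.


V = -q^-4 + q^-3 + q^-1
<D> = -A^-5 - A^3 + A^7 (w = -3)
1 component over 9 crossings, w = -3
9 Fox colorings among 3^9, |V(-1)| = 3: tricolorable
why: w = -3 (over 9 crossings) is diagram-only; (-A^3)^(3) removes it from V


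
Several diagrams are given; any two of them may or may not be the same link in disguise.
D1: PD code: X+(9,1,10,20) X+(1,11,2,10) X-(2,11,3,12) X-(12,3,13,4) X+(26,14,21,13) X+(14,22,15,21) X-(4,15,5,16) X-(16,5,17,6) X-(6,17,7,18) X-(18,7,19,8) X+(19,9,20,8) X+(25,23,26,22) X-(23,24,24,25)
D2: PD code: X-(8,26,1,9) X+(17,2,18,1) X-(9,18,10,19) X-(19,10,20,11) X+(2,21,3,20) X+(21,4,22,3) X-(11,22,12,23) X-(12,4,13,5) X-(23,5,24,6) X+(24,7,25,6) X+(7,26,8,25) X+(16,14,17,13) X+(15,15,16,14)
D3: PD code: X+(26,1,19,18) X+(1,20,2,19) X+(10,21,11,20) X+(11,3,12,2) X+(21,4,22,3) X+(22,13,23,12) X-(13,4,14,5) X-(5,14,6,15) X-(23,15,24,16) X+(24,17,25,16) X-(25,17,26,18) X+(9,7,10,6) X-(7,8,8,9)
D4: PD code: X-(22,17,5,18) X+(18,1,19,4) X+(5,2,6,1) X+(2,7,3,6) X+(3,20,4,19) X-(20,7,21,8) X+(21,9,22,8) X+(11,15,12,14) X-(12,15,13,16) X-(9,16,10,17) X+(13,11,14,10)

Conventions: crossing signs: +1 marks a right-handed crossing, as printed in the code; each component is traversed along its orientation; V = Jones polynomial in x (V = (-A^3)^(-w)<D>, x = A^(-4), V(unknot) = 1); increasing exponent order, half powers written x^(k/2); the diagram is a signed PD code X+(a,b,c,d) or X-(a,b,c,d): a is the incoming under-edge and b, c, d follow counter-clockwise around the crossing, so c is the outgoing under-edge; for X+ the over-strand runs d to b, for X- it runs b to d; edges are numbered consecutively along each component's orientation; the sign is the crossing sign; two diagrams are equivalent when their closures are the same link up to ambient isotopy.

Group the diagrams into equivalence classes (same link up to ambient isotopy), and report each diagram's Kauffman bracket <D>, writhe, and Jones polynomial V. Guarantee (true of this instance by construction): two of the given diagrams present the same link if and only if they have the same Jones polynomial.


grouping into links: {D1, D2} | {D3, D4}
V(D1) = x^(-7/2) - x^(-5/2) + x^(-3/2) - 2x^(-1/2) - x^(3/2)  (w -1, c 13, <D> = A^-9 + 2A^-1 - A^3 + A^7 - A^11)
V(D2) = x^(-7/2) - x^(-5/2) + x^(-3/2) - 2x^(-1/2) - x^(3/2)  (w +1, c 13, <D> = A^-3 + 2A^5 - A^9 + A^13 - A^17)
V(D3) = -x^(1/2) + x^(3/2) - x^(5/2) - x^(9/2)  (w +3, c 13, <D> = A^-9 + A^-1 - A^3 + A^7)
V(D4) = -x^(1/2) + x^(3/2) - x^(5/2) - x^(9/2)  [11 crossings, <D> = A^-9 + A^-1 - A^3 + A^7, w = +3]
why: 2 classes among 4 diagrams; unequal V(x) rules out equality


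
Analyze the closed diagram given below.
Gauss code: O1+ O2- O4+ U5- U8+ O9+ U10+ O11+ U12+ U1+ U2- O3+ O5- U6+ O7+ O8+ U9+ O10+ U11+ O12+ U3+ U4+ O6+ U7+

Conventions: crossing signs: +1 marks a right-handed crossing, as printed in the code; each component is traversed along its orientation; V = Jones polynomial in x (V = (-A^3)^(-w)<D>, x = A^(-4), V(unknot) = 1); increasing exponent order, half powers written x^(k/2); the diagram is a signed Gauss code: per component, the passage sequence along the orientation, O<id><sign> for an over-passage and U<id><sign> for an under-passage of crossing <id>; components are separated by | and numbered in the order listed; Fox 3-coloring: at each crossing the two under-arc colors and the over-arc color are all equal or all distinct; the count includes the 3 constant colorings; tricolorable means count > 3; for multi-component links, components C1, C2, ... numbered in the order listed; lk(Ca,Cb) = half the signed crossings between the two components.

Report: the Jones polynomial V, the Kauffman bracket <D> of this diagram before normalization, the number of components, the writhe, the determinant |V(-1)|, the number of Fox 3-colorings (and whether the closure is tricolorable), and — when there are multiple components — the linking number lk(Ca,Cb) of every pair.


Jones polynomial: V(x) = x^3 - x^4 + 3x^5 - 3x^6 + 4x^7 - 5x^8 + 4x^9 - 3x^10 + 2x^11 - x^12
<D> = -A^-24 + 2A^-20 - 3A^-16 + 4A^-12 - 5A^-8 + 4A^-4 - 3 + 3A^4 - A^8 + A^12; writhe +8
components 1, writhe +8 (12 crossings)
3-colorings: 9 of 3^12, det 27 — tricolorable
note: |V(-1)| = 27: so tricolorable, since 3 divides 27


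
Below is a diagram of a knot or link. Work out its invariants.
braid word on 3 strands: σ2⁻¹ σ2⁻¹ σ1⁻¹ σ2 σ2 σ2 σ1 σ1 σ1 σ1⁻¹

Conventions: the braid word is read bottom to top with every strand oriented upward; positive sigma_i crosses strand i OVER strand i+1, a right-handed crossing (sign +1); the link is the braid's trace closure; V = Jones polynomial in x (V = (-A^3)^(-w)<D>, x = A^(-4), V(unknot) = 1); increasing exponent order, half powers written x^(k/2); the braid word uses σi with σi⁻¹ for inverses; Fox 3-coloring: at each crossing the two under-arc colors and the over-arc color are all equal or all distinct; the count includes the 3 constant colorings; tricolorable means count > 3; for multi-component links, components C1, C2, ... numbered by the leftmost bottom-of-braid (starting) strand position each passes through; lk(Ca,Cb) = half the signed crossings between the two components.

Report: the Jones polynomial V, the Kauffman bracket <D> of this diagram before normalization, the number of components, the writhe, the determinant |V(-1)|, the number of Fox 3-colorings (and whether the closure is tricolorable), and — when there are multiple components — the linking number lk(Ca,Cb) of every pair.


Jones polynomial: V(x) = x^-1 - 1 + 2x - 2x^2 + 2x^3 - 2x^4 + x^5
<D> = A^-14 - 2A^-10 + 2A^-6 - 2A^-2 + 2A^2 - A^6 + A^10; writhe +2
components 1, writhe +2 (10 crossings)
3-colorings: 3 of 3^10, det 11 — not tricolorable
note: w = +2 shifts under R1 moves; the (-A^3)^(-2) factor cancels that in V


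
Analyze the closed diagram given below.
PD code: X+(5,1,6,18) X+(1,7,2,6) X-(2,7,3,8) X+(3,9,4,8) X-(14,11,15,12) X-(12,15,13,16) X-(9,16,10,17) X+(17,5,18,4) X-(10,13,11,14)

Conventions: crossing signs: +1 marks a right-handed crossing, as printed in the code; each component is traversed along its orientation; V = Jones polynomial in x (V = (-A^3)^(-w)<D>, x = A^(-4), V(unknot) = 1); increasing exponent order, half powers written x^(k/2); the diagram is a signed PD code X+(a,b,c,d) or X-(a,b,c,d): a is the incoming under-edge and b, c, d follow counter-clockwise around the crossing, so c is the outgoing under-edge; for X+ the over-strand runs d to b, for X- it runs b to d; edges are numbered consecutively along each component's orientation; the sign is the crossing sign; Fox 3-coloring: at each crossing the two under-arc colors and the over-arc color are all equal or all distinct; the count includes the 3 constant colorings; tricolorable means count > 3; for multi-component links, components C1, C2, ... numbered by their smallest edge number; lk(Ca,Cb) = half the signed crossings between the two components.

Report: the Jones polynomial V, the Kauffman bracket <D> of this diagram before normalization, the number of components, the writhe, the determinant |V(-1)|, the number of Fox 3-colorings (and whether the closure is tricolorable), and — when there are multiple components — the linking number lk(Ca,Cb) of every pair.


V(x) = -x^-3 + x^-2 - x^-1 + 3 - x + x^2 - x^3
bracket: A^-15 - A^-11 + A^-7 - 3A^-3 + A - A^5 + A^9, w = -1
1 component, writhe -1, over 9 crossings
det 9, colorings 27 of 3^9 — tricolorable
observation: V is palindromic (span 6, det 9): x -> 1/x fixes it; necessary, not sufficient, for amphichirality


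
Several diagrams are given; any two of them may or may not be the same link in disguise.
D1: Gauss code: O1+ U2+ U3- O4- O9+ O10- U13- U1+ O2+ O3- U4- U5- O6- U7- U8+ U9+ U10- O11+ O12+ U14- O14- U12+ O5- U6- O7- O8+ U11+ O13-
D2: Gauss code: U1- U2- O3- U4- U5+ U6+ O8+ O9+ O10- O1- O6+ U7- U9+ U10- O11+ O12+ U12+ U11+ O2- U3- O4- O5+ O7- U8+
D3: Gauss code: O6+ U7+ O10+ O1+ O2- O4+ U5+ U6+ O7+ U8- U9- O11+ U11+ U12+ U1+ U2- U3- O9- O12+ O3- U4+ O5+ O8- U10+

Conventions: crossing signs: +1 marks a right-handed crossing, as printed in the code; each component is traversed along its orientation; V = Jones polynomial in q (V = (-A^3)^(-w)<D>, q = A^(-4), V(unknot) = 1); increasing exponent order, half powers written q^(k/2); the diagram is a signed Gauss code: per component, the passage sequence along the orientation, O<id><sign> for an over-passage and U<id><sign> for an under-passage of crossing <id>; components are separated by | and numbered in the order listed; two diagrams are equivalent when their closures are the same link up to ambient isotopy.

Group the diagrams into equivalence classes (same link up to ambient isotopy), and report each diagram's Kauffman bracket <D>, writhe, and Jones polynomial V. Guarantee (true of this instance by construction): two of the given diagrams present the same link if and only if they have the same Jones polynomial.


equivalence classes: {D1} | {D2} | {D3}
D1 (bracket A^-6; 14 crossings at w = -2): V = 1
D2 (bracket A^4 + A^12 - A^16; 12 crossings at w = 0): V = -q^-4 + q^-3 + q^-1
V(D3) = q - q^2 + 2q^3 - q^4 + q^5 - q^6  (w +4, c 12, <D> = -A^-12 + A^-8 - A^-4 + 2 - A^4 + A^8)
observation: 3 values of V(q) split the 3 diagrams


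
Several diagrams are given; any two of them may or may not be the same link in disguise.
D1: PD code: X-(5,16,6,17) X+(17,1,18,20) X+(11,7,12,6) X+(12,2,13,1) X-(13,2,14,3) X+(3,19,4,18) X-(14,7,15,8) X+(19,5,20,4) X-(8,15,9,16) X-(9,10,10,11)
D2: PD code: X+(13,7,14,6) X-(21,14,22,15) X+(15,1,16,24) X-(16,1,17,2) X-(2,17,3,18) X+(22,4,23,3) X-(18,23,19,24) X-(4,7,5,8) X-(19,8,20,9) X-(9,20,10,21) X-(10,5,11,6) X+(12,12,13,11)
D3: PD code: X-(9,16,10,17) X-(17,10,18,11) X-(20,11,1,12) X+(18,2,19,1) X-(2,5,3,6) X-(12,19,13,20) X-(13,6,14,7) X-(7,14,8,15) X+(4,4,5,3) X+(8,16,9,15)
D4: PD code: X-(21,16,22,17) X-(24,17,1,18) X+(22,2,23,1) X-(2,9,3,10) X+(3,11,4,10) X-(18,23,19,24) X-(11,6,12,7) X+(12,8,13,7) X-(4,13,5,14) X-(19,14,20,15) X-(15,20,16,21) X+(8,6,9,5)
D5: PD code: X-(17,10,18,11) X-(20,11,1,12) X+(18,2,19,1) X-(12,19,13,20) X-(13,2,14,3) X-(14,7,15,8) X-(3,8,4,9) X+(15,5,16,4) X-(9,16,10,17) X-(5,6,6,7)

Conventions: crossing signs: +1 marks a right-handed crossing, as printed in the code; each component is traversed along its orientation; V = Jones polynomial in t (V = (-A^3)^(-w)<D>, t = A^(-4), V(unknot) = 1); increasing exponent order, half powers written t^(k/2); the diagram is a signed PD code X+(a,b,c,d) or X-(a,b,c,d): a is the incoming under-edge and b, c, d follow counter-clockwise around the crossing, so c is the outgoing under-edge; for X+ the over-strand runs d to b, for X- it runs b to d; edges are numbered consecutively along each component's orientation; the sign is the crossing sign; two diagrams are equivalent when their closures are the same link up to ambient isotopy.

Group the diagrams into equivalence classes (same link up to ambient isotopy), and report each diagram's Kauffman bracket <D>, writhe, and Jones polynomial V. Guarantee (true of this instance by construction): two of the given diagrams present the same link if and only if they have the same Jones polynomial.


equivalence classes: {D1} | {D2, D3, D4, D5}
D1 (bracket -A^-16 + A^-12 + A^-4; 10 crossings at w = 0): V = t + t^3 - t^4
V(D2) = -t^-6 + t^-5 - t^-4 + 2t^-3 - t^-2 + t^-1  (w -4, c 12, <D> = A^-8 - A^-4 + 2 - A^4 + A^8 - A^12)
D3 (bracket A^-8 - A^-4 + 2 - A^4 + A^8 - A^12; 10 crossings at w = -4): V = -t^-6 + t^-5 - t^-4 + 2t^-3 - t^-2 + t^-1
D4 (bracket A^-8 - A^-4 + 2 - A^4 + A^8 - A^12; 12 crossings at w = -4): V = -t^-6 + t^-5 - t^-4 + 2t^-3 - t^-2 + t^-1
D5 (bracket A^-14 - A^-10 + 2A^-6 - A^-2 + A^2 - A^6; 10 crossings at w = -6): V = -t^-6 + t^-5 - t^-4 + 2t^-3 - t^-2 + t^-1
key observation: 2 classes among 5 diagrams; unequal V(t) rules out equality


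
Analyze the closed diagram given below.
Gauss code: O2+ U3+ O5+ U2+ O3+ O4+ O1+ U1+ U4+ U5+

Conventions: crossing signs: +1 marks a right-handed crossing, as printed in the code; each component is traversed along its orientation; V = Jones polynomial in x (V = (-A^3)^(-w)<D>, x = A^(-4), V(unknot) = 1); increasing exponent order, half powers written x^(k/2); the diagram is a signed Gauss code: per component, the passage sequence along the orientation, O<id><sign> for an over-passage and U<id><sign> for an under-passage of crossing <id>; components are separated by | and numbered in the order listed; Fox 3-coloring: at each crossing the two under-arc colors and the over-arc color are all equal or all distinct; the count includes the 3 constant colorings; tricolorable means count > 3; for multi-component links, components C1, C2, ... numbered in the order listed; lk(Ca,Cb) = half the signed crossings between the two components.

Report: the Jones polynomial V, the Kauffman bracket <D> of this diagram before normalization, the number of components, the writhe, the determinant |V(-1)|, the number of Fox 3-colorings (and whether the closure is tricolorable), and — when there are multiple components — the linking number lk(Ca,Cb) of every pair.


V(x) = x + x^3 - x^4
bracket: A^-1 - A^3 - A^11, w = +5
1 component, writhe +5, over 5 crossings
det 3, colorings 9 of 3^5 — tricolorable
observation: V spans 3 powers of x: at least 3 crossings in any diagram
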